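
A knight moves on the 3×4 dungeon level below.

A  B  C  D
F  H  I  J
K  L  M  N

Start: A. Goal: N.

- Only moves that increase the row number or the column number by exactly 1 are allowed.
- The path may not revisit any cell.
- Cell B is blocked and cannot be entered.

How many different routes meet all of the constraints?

A right/down-only route from A to N makes exactly 2 down-moves and 3 right-moves in some order.
With no other constraints that would be C(5,2) = 10 routes.
Subtract routes through each blocked cell (inclusion–exclusion for overlaps): − through B: 6 → 4.
That gives 4 routes.

4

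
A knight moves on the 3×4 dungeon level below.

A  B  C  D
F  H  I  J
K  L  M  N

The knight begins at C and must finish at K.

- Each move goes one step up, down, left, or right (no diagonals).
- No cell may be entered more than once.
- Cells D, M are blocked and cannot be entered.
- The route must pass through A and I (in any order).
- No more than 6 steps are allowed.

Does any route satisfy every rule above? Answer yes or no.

yes

One route that works: C → I → H → B → A → F → K.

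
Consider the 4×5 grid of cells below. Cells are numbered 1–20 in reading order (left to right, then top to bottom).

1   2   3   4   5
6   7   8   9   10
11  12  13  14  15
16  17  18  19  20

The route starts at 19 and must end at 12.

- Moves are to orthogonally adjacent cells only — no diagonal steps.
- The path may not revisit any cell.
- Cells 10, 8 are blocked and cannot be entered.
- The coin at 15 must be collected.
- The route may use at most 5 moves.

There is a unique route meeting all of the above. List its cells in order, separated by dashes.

Any route must reach 15 and still end at 12 within 5 moves, so the order of the required stops is forced.
Route from 19: right to 20, up to 15, 3× left (reaching 12) — 5 moves in all.
Check: all required cells visited; 5 ≤ 5 moves.

19 - 20 - 15 - 14 - 13 - 12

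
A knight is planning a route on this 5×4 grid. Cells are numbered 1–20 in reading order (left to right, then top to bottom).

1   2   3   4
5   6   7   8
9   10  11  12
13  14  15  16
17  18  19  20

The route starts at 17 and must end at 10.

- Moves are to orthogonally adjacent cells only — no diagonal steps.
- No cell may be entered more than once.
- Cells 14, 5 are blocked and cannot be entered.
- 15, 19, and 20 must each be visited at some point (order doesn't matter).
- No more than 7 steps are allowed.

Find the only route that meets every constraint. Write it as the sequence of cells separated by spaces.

17 18 19 20 16 15 11 10

The budget equals the shortest possible length, so every move has to be on a shortest route through the required cells.
Route from 17: right 3 to 20, up 1 to 16, left 1 to 15, up 1 to 11, left 1 to 10 — 7 moves in all.
Check: all required cells visited; 7 ≤ 7 moves.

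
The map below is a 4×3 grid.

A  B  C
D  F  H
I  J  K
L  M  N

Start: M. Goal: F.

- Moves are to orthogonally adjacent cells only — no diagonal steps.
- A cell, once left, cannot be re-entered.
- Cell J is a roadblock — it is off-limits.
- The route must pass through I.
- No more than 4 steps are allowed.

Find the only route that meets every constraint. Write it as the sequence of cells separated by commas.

The budget equals the shortest possible length, so every move has to be on a shortest route through the required cells.
Route from M: left 1 to L, up 2 to D, right 1 to F — 4 moves in all.
Check: all required cells visited; 4 ≤ 4 moves.

M, L, I, D, F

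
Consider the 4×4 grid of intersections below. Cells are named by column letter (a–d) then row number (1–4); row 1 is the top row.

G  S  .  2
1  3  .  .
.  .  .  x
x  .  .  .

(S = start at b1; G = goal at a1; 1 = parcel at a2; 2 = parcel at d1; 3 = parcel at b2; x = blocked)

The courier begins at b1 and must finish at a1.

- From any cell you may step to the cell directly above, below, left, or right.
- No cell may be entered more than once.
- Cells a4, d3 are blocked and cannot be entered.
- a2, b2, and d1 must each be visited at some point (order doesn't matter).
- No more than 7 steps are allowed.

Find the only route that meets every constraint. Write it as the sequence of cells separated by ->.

The budget equals the shortest possible length, so every move has to be on a shortest route through the required cells.
Route from b1: 2× right (reaching d1), down to d2, 3× left (reaching a2), up to a1 — 7 moves in all.
Check: all required cells visited; 7 ≤ 7 moves.

b1 -> c1 -> d1 -> d2 -> c2 -> b2 -> a2 -> a1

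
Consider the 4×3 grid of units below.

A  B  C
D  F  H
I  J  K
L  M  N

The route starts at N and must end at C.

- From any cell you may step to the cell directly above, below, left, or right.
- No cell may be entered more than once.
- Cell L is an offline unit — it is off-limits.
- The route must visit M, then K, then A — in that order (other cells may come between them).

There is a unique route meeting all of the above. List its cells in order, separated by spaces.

N M J K H F D A B C

The waypoints must appear in the order M, K, A, with no cell reused.
Route from N: left 1 to M, up 1 to J, right 1 to K, up 1 to H, left 2 to D, up 1 to A, right 2 to C — 9 moves in all.
Check: order respected (M at step 1, K at step 3, A at step 7).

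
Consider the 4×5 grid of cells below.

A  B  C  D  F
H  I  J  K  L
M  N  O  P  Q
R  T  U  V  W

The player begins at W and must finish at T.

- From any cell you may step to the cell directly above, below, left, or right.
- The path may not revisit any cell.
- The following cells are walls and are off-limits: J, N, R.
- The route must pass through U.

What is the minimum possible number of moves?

Any route passes through U somewhere between W and T. Summing Manhattan distances along the two legs (W → U → T) gives a lower bound of 2 + 1 = 3 moves.
A route of 3 moves achieves this: W → V → U → T.
Since 3 matches the lower bound, it is optimal.

3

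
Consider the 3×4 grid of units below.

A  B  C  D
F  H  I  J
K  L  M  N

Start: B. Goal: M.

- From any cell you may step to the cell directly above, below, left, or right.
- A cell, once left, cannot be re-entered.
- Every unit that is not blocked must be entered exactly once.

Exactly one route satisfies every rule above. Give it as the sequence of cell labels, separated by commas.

B, A, F, K, L, H, I, C, D, J, N, M

Need to visit all 12 open cells exactly once, starting at B and ending at M.
Cell K has only two open neighbours (F and L), so the path must pass straight through it: one of those is the cell it's entered from and the other is where it exits.
Route from B: left to A, 2× down (reaching K), right to L, up to H, right to I, up to C, right to D, 2× down (reaching N), left to M — 11 moves in all.
Check: all 12 open cells covered.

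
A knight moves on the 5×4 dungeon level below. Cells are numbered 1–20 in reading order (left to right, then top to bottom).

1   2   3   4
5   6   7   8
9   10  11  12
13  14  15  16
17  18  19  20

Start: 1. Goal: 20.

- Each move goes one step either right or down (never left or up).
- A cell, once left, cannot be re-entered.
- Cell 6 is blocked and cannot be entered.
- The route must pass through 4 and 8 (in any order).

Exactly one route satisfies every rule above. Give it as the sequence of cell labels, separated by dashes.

1 - 2 - 3 - 4 - 8 - 12 - 16 - 20

Moves only go right or down, so the column and row indices never decrease.
Route from 1: right 3 to 4, down 4 to 20 — 7 moves in all.
Check: all required cells visited.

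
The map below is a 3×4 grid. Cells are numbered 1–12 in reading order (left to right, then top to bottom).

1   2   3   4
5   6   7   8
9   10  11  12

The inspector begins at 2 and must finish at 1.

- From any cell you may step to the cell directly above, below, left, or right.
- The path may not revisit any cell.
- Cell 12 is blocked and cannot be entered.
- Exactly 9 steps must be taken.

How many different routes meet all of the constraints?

3

Need simple routes of exactly 9 moves from 2 to 1 (Manhattan distance 1, so 4 moves are spent on a detour and 4 undoing it).
Enumerating: 2 3 4 8 7 11 10 6 5 1 | 2 3 4 8 7 11 10 9 5 1 | 2 3 4 8 7 6 10 9 5 1.
That gives 3 routes.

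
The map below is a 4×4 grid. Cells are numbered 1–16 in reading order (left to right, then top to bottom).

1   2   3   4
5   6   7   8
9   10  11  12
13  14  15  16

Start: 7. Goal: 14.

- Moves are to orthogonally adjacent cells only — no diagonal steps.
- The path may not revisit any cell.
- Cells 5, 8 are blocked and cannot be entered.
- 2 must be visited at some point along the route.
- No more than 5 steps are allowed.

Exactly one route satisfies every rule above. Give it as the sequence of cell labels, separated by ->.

Any route must reach 2 and still end at 14 within 5 moves, so the order of the required stops is forced.
Route from 7: up 1 to 3, left 1 to 2, down 3 to 14 — 5 moves in all.
Check: all required cells visited; 5 ≤ 5 moves.

7 -> 3 -> 2 -> 6 -> 10 -> 14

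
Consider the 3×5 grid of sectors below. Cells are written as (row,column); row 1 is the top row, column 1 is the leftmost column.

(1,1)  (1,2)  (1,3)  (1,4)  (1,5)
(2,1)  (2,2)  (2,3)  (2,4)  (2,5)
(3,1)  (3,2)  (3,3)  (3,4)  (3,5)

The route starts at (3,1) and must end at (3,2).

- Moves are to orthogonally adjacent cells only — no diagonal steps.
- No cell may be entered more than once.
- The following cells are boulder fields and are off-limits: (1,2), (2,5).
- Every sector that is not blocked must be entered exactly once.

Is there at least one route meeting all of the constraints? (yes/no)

Cell (1,1) has only one open neighbour but is neither the start nor the goal, so a Hamiltonian route would have to both enter and leave it through the same neighbour — impossible without revisiting.

no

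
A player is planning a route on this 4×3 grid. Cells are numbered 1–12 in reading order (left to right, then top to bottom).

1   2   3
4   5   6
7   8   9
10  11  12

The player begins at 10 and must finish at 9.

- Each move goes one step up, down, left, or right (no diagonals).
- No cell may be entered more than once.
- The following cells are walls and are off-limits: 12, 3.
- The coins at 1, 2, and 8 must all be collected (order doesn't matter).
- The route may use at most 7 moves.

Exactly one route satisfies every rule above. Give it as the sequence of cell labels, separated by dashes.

10 - 7 - 4 - 1 - 2 - 5 - 8 - 9

The budget equals the shortest possible length, so every move has to be on a shortest route through the required cells.
Route from 10: 3× up (reaching 1), right to 2, 2× down (reaching 8), right to 9 — 7 moves in all.
Check: all required cells visited; 7 ≤ 7 moves.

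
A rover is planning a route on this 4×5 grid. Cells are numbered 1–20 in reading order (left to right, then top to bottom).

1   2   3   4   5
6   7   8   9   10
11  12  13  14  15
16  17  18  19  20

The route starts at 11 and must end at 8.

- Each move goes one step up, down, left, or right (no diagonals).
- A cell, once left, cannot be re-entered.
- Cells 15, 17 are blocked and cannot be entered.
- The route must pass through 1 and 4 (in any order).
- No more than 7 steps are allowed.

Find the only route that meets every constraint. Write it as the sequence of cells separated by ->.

11 -> 6 -> 1 -> 2 -> 3 -> 4 -> 9 -> 8

Any route must reach 1 and 4 and still end at 8 within 7 moves, so the order of the required stops is forced.
Route from 11: up 2 to 1, right 3 to 4, down 1 to 9, left 1 to 8 — 7 moves in all.
Check: all required cells visited; 7 ≤ 7 moves.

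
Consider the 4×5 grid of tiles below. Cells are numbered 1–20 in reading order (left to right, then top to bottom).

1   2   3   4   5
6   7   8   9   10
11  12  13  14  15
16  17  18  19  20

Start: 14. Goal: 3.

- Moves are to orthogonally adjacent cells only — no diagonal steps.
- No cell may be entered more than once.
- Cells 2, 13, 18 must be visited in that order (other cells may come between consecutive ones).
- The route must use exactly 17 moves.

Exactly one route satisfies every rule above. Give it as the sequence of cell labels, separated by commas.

14, 9, 8, 7, 2, 1, 6, 11, 12, 13, 18, 19, 20, 15, 10, 5, 4, 3

The waypoints must appear in the order 2, 13, 18, with no cell reused.
Route from 14: up to 9, 2× left (reaching 7), up to 2, left to 1, 2× down (reaching 11), 2× right (reaching 13), down to 18, 2× right (reaching 20), 3× up (reaching 5), 2× left (reaching 3) — 17 moves in all.
Check: order respected (2 at step 4, 13 at step 9, 18 at step 10); 17 moves as required.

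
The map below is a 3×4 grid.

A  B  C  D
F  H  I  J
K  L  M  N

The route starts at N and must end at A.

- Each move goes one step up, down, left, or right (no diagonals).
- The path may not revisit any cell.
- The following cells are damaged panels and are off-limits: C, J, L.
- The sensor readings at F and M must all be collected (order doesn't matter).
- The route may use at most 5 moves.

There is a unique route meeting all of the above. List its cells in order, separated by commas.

N, M, I, H, F, A

The budget equals the shortest possible length, so every move has to be on a shortest route through the required cells.
Route from N: left 1 to M, up 1 to I, left 2 to F, up 1 to A — 5 moves in all.
Check: all required cells visited; 5 ≤ 5 moves.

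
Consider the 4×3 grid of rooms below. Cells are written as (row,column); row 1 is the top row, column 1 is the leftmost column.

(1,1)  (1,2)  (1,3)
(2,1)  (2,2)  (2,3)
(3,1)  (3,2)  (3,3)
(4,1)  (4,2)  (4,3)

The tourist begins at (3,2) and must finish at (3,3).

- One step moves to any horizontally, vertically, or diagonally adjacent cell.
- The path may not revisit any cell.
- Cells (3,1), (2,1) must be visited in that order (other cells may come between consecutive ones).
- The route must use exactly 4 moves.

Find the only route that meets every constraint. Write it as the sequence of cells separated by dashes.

The waypoints must appear in the order (3,1), (2,1), with no cell reused.
Route from (3,2): left 1 to (3,1), up 1 to (2,1), right 1 to (2,2), down-right 1 to (3,3) — 4 moves in all.
Check: order respected ((3,1) at step 1, (2,1) at step 2); 4 moves as required.

(3,2) - (3,1) - (2,1) - (2,2) - (3,3)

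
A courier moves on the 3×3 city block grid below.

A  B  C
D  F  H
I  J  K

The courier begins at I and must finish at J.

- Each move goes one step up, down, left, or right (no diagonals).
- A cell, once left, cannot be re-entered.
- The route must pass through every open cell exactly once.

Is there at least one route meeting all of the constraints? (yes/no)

no

Colour the cells like a checkerboard: each orthogonal step flips colour, so a Hamiltonian route alternates colours. Here there are 5 cells of one colour and 4 of the other, with start on the opposite colour to the goal — the counts and endpoints can't be arranged into an alternating sequence of length 9, so no Hamiltonian route exists.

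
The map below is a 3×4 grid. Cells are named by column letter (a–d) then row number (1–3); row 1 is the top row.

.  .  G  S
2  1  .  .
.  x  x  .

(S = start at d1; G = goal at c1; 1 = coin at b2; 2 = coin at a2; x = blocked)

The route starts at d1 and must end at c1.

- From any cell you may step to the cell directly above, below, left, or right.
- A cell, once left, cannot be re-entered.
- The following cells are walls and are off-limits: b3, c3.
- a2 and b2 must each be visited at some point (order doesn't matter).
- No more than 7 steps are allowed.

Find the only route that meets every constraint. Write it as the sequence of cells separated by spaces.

The 7-move cap with required stops at a2, b2 leaves no slack for detours.
Route from d1: down to d2, 3× left (reaching a2), up to a1, 2× right (reaching c1) — 7 moves in all.
Check: all required cells visited; 7 ≤ 7 moves.

d1 d2 c2 b2 a2 a1 b1 c1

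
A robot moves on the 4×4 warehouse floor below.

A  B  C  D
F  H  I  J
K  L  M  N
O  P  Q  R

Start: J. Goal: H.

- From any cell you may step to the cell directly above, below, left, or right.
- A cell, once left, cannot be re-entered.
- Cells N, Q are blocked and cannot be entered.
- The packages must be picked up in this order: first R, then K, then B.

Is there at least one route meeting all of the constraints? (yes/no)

no

The blocked cells wall R off from J completely — no sequence of moves reaches it at all, so no route can satisfy the rules.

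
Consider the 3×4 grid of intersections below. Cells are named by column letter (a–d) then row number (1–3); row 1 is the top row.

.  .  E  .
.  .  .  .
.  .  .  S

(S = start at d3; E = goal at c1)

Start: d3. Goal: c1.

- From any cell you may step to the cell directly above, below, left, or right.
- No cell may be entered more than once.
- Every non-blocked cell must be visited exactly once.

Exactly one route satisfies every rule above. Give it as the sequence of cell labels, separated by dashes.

d3 - c3 - b3 - a3 - a2 - a1 - b1 - b2 - c2 - d2 - d1 - c1

Need to visit all 12 open cells exactly once, starting at d3 and ending at c1.
Cell a1 has only two open neighbours (a2 and b1), so the path must pass straight through it: one of those is the cell it's entered from and the other is where it exits.
Route from d3: left 3 to a3, up 2 to a1, right 1 to b1, down 1 to b2, right 2 to d2, up 1 to d1, left 1 to c1 — 11 moves in all.
Check: all 12 open cells covered.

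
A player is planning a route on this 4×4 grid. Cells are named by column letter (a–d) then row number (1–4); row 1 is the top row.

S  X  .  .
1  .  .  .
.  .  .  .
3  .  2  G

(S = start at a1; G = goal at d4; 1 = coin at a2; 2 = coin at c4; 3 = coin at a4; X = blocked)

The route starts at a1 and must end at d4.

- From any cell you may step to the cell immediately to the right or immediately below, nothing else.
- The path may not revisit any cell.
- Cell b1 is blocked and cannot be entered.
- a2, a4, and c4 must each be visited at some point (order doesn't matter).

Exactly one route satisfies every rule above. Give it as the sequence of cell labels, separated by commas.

Moves only go right or down, so the column and row indices never decrease.
Route from a1: 3× down (reaching a4), 3× right (reaching d4) — 6 moves in all.
Check: all required cells visited.

a1, a2, a3, a4, b4, c4, d4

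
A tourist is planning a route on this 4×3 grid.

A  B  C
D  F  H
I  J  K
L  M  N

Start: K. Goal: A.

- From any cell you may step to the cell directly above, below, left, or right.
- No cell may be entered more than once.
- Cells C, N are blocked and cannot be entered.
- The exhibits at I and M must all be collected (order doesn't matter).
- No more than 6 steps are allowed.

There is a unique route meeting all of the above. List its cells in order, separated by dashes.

K - J - M - L - I - D - A

Any route must reach I and M and still end at A within 6 moves, so the order of the required stops is forced.
Route from K: left 1 to J, down 1 to M, left 1 to L, up 3 to A — 6 moves in all.
Check: all required cells visited; 6 ≤ 6 moves.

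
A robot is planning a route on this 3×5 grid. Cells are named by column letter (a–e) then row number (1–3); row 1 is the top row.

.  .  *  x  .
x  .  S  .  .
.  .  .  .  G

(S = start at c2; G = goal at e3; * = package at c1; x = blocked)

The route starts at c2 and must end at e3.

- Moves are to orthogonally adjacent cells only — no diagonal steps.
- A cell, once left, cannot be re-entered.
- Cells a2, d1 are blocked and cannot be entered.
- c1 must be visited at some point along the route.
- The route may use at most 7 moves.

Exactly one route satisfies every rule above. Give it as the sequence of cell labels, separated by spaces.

Any route must reach c1 and still end at e3 within 7 moves, so the order of the required stops is forced.
Route from c2: up to c1, left to b1, 2× down (reaching b3), 3× right (reaching e3) — 7 moves in all.
Check: all required cells visited; 7 ≤ 7 moves.

c2 c1 b1 b2 b3 c3 d3 e3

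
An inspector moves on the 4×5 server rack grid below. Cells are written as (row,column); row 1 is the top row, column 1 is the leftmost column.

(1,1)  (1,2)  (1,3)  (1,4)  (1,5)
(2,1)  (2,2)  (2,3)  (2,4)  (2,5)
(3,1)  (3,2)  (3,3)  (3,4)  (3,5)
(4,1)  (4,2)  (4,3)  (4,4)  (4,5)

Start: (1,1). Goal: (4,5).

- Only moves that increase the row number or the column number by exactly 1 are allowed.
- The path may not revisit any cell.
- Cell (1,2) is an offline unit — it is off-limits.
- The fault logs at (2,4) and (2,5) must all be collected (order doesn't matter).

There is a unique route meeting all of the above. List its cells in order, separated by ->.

Moves only go right or down, so the column and row indices never decrease.
Route from (1,1): down 1 to (2,1), right 4 to (2,5), down 2 to (4,5) — 7 moves in all.
Check: all required cells visited.

(1,1) -> (2,1) -> (2,2) -> (2,3) -> (2,4) -> (2,5) -> (3,5) -> (4,5)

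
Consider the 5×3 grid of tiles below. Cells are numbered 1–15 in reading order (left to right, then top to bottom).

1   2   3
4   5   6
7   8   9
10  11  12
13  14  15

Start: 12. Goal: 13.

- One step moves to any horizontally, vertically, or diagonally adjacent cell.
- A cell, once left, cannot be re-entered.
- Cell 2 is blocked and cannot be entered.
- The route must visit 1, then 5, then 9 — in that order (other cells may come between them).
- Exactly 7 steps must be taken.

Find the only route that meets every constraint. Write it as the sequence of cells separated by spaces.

The waypoints must appear in the order 1, 5, 9, with no cell reused.
Route from 12: 2× up-left (reaching 4), up to 1, 2× down-right (reaching 9), 2× down-left (reaching 13) — 7 moves in all.
Check: order respected (1 at step 3, 5 at step 4, 9 at step 5); 7 moves as required.

12 8 4 1 5 9 11 13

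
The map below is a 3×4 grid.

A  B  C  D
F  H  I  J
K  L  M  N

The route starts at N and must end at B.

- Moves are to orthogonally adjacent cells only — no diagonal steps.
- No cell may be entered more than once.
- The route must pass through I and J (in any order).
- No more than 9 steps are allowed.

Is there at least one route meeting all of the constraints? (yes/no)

One route that works: N → J → I → C → B.

yes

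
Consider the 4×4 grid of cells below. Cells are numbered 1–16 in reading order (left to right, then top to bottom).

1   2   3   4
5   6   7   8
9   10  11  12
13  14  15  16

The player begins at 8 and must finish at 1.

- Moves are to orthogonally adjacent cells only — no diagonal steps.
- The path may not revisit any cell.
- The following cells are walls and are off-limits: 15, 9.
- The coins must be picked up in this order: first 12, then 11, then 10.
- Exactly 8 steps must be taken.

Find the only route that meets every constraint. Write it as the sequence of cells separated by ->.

8 -> 12 -> 11 -> 10 -> 6 -> 7 -> 3 -> 2 -> 1

The waypoints must appear in the order 12, 11, 10, with no cell reused.
Route from 8: down 1 to 12, left 2 to 10, up 1 to 6, right 1 to 7, up 1 to 3, left 2 to 1 — 8 moves in all.
Check: order respected (12 at step 1, 11 at step 2, 10 at step 3); 8 moves as required.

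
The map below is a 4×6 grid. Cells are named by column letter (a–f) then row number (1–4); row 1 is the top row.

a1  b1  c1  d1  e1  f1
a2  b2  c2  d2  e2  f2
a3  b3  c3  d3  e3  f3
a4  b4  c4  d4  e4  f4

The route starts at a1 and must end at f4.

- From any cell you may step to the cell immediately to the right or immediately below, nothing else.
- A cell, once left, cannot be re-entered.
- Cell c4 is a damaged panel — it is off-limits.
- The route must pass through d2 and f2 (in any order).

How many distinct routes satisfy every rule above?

4

A right/down-only route from a1 to f4 makes exactly 3 down-moves and 5 right-moves in some order.
With no other constraints that would be C(8,3) = 56 routes.
A monotone route can only reach the required cells in the order d2, f2, so split there and multiply the segment counts (each segment already excludes blocked cells): a1→d2: 4; d2→f2: 1; f2→f4: 1; product = 4.
That gives 4 routes.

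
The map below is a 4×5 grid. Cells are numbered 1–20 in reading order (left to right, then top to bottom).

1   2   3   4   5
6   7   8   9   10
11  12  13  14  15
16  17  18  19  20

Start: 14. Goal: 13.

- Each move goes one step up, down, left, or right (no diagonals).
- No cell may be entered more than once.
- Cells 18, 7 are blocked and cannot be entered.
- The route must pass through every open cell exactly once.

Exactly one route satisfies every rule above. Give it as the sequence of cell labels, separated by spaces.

14 19 20 15 10 5 4 9 8 3 2 1 6 11 16 17 12 13

Need to visit all 18 open cells exactly once, starting at 14 and ending at 13.
Cell 16 has only two open neighbours (11 and 17), so the path must pass straight through it: one of those is the cell it's entered from and the other is where it exits.
Route from 14: down to 19, right to 20, 3× up (reaching 5), left to 4, down to 9, left to 8, up to 3, 2× left (reaching 1), 3× down (reaching 16), right to 17, up to 12, right to 13 — 17 moves in all.
Check: all 18 open cells covered.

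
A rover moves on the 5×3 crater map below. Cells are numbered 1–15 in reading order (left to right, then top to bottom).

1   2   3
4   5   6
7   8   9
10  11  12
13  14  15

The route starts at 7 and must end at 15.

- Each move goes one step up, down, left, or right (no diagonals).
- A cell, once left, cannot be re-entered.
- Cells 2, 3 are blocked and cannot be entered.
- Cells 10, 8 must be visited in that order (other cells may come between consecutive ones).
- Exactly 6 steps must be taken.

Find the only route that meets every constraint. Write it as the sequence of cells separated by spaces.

7 10 11 8 9 12 15

The waypoints must appear in the order 10, 8, with no cell reused.
Route from 7: down to 10, right to 11, up to 8, right to 9, 2× down (reaching 15) — 6 moves in all.
Check: order respected (10 at step 1, 8 at step 3); 6 moves as required.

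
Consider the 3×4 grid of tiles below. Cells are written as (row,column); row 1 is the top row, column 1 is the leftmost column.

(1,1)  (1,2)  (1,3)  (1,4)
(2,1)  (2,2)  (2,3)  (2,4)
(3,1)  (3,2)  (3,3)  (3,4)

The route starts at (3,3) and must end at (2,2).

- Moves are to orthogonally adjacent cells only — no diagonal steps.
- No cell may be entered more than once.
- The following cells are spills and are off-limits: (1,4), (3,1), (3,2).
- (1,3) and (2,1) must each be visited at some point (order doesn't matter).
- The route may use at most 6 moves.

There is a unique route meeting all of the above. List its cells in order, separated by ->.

Any route must reach (1,3) and (2,1) and still end at (2,2) within 6 moves, so the order of the required stops is forced.
Route from (3,3): 2× up (reaching (1,3)), 2× left (reaching (1,1)), down to (2,1), right to (2,2) — 6 moves in all.
Check: all required cells visited; 6 ≤ 6 moves.

(3,3) -> (2,3) -> (1,3) -> (1,2) -> (1,1) -> (2,1) -> (2,2)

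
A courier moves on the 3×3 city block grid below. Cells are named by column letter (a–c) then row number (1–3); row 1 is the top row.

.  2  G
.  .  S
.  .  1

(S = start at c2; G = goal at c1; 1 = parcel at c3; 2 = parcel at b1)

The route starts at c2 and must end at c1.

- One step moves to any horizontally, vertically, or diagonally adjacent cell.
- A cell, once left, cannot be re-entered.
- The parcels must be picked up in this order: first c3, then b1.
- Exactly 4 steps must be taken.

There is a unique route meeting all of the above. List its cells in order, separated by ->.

c2 -> c3 -> b2 -> b1 -> c1

The waypoints must appear in the order c3, b1, with no cell reused.
Route from c2: down 1 to c3, up-left 1 to b2, up 1 to b1, right 1 to c1 — 4 moves in all.
Check: order respected (1 at step 1, 2 at step 3); 4 moves as required.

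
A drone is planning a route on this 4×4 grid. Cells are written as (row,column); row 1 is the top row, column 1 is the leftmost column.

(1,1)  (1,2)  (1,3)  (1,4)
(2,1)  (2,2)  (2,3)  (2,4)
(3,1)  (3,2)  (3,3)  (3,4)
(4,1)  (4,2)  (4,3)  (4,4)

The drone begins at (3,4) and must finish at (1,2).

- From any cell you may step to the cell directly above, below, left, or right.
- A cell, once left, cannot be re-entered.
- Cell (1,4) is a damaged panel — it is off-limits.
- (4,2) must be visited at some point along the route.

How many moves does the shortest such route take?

Any route passes through (4,2) somewhere between (3,4) and (1,2). Summing Manhattan distances along the two legs ((3,4) → (4,2) → (1,2)) gives a lower bound of 3 + 3 = 6 moves.
A route of 6 moves achieves this: (3,4) → (4,4) → (4,3) → (4,2) → (3,2) → (2,2) → (1,2).
Since 6 matches the lower bound, it is optimal.

6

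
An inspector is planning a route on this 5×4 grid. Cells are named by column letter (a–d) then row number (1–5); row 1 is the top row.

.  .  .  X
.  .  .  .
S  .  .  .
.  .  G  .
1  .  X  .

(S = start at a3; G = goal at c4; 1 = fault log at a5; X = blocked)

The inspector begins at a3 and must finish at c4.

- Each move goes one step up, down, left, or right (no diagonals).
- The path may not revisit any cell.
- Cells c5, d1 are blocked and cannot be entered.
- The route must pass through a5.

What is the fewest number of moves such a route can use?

5

Any route passes through a5 somewhere between a3 and c4. Summing Manhattan distances along the two legs (a3 → a5 → c4) gives a lower bound of 2 + 3 = 5 moves.
A route of 5 moves achieves this: a3 → a4 → a5 → b5 → b4 → c4.
Since 5 matches the lower bound, it is optimal.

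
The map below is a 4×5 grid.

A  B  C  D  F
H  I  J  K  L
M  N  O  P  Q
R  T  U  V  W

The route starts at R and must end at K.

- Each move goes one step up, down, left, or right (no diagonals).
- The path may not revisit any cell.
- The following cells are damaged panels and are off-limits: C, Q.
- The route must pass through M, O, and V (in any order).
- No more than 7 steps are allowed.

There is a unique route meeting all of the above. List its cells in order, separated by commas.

R, M, N, O, U, V, P, K

The 7-move cap with required stops at M, O, V leaves no slack for detours.
Route from R: up 1 to M, right 2 to O, down 1 to U, right 1 to V, up 2 to K — 7 moves in all.
Check: all required cells visited; 7 ≤ 7 moves.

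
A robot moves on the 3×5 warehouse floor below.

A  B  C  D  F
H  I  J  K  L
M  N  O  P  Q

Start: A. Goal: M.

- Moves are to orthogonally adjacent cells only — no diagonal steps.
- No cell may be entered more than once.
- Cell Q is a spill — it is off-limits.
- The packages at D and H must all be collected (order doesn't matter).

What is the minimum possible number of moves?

8

Any route passes through D and H in some order between A and M. Summing Manhattan distances along each leg and taking the cheapest ordering (A → D → H → M) gives a lower bound of 3 + 4 + 1 = 8 moves.
A route of 8 moves achieves this: A → B → C → D → K → J → I → H → M.
Since 8 matches the lower bound, it is optimal.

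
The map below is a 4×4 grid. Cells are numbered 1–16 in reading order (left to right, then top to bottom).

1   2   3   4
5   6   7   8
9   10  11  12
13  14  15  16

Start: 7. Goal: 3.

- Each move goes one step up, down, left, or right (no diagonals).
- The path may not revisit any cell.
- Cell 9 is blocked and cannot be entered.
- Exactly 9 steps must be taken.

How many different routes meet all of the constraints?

10

Need simple routes of exactly 9 moves from 7 to 3 (Manhattan distance 1, so 4 moves are spent on a detour and 4 undoing it).
Branch systematically from the start, pruning whenever the remaining move budget drops below the Manhattan distance to 3 or differs from it in parity. Grouping the completions by first move — via 11: 3; via 6: 3; via 8: 4 (no valid completion starts via 3) — and summing: 3 + 3 + 4 = 10.
That gives 10 routes.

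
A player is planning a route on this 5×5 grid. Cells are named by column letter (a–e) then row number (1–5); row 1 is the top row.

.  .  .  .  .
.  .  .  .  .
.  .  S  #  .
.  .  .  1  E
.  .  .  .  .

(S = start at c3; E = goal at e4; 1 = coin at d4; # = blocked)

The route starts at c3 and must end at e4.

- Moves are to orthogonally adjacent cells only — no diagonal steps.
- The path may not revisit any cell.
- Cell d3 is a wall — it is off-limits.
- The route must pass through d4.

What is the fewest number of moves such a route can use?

Any route passes through d4 somewhere between c3 and e4. Summing Manhattan distances along the two legs (c3 → d4 → e4) gives a lower bound of 2 + 1 = 3 moves.
A route of 3 moves achieves this: c3 → c4 → d4 → e4.
Since 3 matches the lower bound, it is optimal.

3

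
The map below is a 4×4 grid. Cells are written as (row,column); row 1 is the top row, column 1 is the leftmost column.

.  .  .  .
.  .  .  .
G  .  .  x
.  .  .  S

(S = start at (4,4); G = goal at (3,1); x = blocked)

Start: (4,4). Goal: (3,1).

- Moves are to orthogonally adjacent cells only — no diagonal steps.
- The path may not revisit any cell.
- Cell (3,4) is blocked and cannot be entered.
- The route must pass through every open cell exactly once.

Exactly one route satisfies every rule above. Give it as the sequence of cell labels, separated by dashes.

Need to visit all 15 open cells exactly once, starting at (4,4) and ending at (3,1).
Cell (1,4) has only two open neighbours ((2,4) and (1,3)), so the path must pass straight through it: one of those is the cell it's entered from and the other is where it exits.
Route from (4,4): left 1 to (4,3), up 2 to (2,3), right 1 to (2,4), up 1 to (1,4), left 3 to (1,1), down 1 to (2,1), right 1 to (2,2), down 2 to (4,2), left 1 to (4,1), up 1 to (3,1) — 14 moves in all.
Check: all 15 open cells covered.

(4,4) - (4,3) - (3,3) - (2,3) - (2,4) - (1,4) - (1,3) - (1,2) - (1,1) - (2,1) - (2,2) - (3,2) - (4,2) - (4,1) - (3,1)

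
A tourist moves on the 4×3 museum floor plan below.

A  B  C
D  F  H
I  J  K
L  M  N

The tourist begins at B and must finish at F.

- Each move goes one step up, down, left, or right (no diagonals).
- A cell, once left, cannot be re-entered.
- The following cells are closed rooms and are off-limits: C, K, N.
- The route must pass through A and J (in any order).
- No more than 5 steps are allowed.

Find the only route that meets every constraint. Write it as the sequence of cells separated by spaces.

B A D I J F

The 5-move cap with required stops at A, J leaves no slack for detours.
Route from B: left to A, 2× down (reaching I), right to J, up to F — 5 moves in all.
Check: all required cells visited; 5 ≤ 5 moves.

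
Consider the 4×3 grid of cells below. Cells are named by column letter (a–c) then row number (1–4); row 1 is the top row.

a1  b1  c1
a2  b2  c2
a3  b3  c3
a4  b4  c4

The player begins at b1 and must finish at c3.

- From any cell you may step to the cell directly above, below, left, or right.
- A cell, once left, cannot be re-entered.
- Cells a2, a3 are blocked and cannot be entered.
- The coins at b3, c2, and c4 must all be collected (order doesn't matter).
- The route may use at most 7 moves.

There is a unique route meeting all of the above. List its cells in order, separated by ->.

The budget equals the shortest possible length, so every move has to be on a shortest route through the required cells.
Route from b1: right 1 to c1, down 1 to c2, left 1 to b2, down 2 to b4, right 1 to c4, up 1 to c3 — 7 moves in all.
Check: all required cells visited; 7 ≤ 7 moves.

b1 -> c1 -> c2 -> b2 -> b3 -> b4 -> c4 -> c3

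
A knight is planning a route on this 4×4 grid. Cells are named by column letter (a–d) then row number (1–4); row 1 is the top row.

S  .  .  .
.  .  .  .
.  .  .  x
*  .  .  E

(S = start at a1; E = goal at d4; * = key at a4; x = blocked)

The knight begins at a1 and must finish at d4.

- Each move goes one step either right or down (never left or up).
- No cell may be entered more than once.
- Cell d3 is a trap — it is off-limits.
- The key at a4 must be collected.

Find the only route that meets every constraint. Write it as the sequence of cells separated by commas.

a1, a2, a3, a4, b4, c4, d4

Moves only go right or down, so the column and row indices never decrease.
Route from a1: down 3 to a4, right 3 to d4 — 6 moves in all.
Check: all required cells visited.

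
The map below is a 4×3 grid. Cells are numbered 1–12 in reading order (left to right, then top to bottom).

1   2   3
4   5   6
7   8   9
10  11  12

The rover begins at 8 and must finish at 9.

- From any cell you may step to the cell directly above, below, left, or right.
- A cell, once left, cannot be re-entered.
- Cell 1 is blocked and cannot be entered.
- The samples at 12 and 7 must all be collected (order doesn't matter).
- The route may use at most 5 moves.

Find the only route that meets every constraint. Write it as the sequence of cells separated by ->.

The budget equals the shortest possible length, so every move has to be on a shortest route through the required cells.
Route from 8: left 1 to 7, down 1 to 10, right 2 to 12, up 1 to 9 — 5 moves in all.
Check: all required cells visited; 5 ≤ 5 moves.

8 -> 7 -> 10 -> 11 -> 12 -> 9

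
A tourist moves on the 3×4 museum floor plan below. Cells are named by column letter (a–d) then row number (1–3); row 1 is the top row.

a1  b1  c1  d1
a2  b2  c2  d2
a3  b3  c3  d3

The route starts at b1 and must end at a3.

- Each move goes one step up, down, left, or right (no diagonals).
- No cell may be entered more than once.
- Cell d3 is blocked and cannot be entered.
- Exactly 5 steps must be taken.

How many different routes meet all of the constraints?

Need simple routes of exactly 5 moves from b1 to a3 (Manhattan distance 3, so 1 moves are spent on a detour and 1 undoing it).
Enumerating: b1 b2 c2 c3 b3 a3 | b1 a1 a2 b2 b3 a3 | b1 c1 c2 c3 b3 a3 | b1 c1 c2 b2 b3 a3 | b1 c1 c2 b2 a2 a3.
That gives 5 routes.

5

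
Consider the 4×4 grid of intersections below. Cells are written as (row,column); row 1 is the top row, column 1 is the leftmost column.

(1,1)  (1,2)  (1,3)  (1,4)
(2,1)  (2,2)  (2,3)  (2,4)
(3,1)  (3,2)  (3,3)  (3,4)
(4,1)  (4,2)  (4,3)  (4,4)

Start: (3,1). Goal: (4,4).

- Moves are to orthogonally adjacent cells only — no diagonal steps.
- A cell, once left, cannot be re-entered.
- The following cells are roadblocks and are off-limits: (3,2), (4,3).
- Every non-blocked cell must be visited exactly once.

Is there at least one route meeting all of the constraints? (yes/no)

Cell (4,2) has only one open neighbour but is neither the start nor the goal, so a Hamiltonian route would have to both enter and leave it through the same neighbour — impossible without revisiting.

no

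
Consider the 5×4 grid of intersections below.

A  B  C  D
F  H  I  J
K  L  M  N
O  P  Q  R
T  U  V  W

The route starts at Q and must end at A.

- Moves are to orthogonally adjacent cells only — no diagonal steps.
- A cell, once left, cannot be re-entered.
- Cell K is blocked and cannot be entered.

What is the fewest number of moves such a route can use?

The Manhattan distance from Q to A is |4−1| + |3−1| = 5, so at least 5 moves are needed.
A route of 5 moves achieves this: Q → M → I → C → B → A.
Since 5 matches the lower bound, it is optimal.

5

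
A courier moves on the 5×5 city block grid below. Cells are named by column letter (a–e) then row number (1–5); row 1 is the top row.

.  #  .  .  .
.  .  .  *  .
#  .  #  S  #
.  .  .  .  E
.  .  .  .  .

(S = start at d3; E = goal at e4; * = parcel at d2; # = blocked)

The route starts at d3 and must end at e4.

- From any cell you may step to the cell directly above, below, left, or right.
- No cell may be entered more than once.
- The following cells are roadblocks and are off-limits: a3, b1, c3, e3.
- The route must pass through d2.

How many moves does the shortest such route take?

Any route passes through d2 somewhere between d3 and e4. Summing Manhattan distances along the two legs (d3 → d2 → e4) gives a lower bound of 1 + 3 = 4 moves.
The shortest route satisfying every rule uses 8 moves: d3 → d2 → c2 → b2 → b3 → b4 → c4 → d4 → e4.
The bound of 4 isn't tight here; checking systematically, no route of length 4 through 7 satisfies every constraint (on a 4-connected grid the length of any start-to-goal walk has the same parity as the Manhattan bound, so only lengths 4, 6, 8, … need checking), so 8 is the minimum.

8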